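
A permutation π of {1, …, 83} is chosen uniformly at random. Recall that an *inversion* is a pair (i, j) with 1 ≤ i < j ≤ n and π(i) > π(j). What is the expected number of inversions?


Write X = Σ X_I over the C(83, 2) = 3403 pairs i < j, with X_I the indicator of one inversion.
There are 3403 indicators.
For each fixed pair i < j, the values π(i) and π(j) are two distinct elements of {1, …, 83} in uniformly random order; by symmetry P[π(i) > π(j)] = 1/2.
By linearity: E[X] = 3403 · (1/2) = C(83, 2) · (1/2) = 3403/2 = 3403/2 ≈ 1701.500000.

E[X] = 3403/2 = 1701.500000.


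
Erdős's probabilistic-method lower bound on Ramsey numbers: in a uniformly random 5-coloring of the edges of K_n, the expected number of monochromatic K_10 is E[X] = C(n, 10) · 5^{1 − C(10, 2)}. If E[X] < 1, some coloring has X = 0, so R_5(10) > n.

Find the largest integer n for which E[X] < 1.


We need C(n, 10) · 5^{1 − 45} < 1, i.e. C(n, 10) < 5^{45 − 1} = 5684341886080801486968994140625.
Check values of n near the boundary:
  n = 5388: C(5388, 10) = 5634865093375880654852250419586; 5634865093375880654852250419586 < 5684341886080801486968994140625? YES
  n = 5389: C(5389, 10) = 5645340767466558997768874792926; 5645340767466558997768874792926 < 5684341886080801486968994140625? YES
  n = 5390: C(5390, 10) = 5655833965919099070255434039753; 5655833965919099070255434039753 < 5684341886080801486968994140625? YES
  n = 5391: C(5391, 10) = 5666344714787188828795213697883; 5666344714787188828795213697883 < 5684341886080801486968994140625? YES
  n = 5392: C(5392, 10) = 5676873040158402483252283957448; 5676873040158402483252283957448 < 5684341886080801486968994140625? YES
  n = 5393: C(5393, 10) = 5687418968154238267170642278008; 5687418968154238267170642278008 < 5684341886080801486968994140625? NO
  n = 5394: C(5394, 10) = 5697982524930156243149785372878; 5697982524930156243149785372878 < 5684341886080801486968994140625? NO
  n = 5395: C(5395, 10) = 5708563736675616143322765475706; 5708563736675616143322765475706 < 5684341886080801486968994140625? NO
The largest n with C(n, 10) < 5684341886080801486968994140625 is n = 5392 (where E[X] = 5676873040158402483252283957448/5684341886080801486968994140625 ≈ 0.9987). Hence R_5(10) > 5392, i.e. R_5(10) ≥ 5393.

Largest n = 5392; hence R_5(10) > 5392.


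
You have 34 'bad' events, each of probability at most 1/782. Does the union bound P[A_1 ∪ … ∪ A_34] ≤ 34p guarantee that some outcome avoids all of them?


Union bound: P[∪_{i=1}^{34} A_i] ≤ Σ_i P[A_i] ≤ 34·p = 34·(1/782) = 1/23.
Numerically: 1/23 ≈ 0.0435.
Is 1/23 < 1? YES.
Since P[∪ A_i] ≤ 1/23 < 1, the complement has P[∩ A_i^c] ≥ 1 − 1/23 = 22/23 > 0, so some outcome avoids every A_i.

34·p = 1/23 ≈ 0.0435; existence CERTIFIED by the union bound.


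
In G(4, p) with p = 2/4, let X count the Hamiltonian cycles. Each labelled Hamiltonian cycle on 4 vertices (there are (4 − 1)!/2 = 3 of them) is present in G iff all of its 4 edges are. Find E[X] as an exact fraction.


K_4 has (4 − 1)!/2 = 3 labelled Hamiltonian cycles.
For each such Hamiltonian cycle H, let X_H = 1 if all 4 edges of H are present in G. Then P[X_H = 1] = p^{4} = (1/2)^{4} = 1/16.
By linearity: E[X] = Σ_H E[X_H] = 3 · p^{4} = 3 · 1/16 = 3/16.
Numerically: E[X] ≈ 0.1875.

E[X] = 3 · (1/2)^{4} = 3/16 ≈ 0.1875.


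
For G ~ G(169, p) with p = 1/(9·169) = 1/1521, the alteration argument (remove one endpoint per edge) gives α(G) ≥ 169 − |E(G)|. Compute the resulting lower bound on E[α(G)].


E[|E(G)|] = C(169, 2)·p = 14196 · (1/1521) = 28/3.
E[α(G)] ≥ n − E[|E(G)|] = 169 − 28/3 = 479/3.
Numerically: ≈ 159.6667.
(This is only a lower bound; the true E[α(G)] may be larger.)

E[α(G)] ≥ 479/3 ≈ 159.6667.


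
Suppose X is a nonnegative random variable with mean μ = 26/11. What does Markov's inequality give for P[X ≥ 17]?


μ = E[X] = 26/11, a = 17.
Markov: P[X ≥ 17] ≤ μ/a = (26/11)/17 = 26/187.
Numerically: ≈ 0.139037.
(Since a = 17 > μ = 2.363636, the bound 26/187 is < 1 and informative.)

P[X ≥ 17] ≤ 26/187 ≈ 0.139037.


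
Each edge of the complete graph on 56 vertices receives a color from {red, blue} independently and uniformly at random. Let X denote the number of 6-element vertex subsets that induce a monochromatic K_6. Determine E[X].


Let X = Σ_S X_S over the C(56, 6) = 32468436 subsets S of size 6, where X_S = 1 if the K_6 on S is monochromatic.
For a fixed S, the K_6 on S has C(6, 2) = 15 edges. P[all 15 edges red] = (1/2)^15, and likewise for blue, so P[monochromatic] = 2·(1/2)^15 = 2^{1 − 15} = 1/16384.
By linearity: E[X] = C(56, 6) · 2^{1 − 15} = 32468436 · 1/16384 = 8117109/4096.
Numerically: E[X] ≈ 1981.7161.

E[X] = C(56,6)·2^(1−C(6,2)) = 8117109/4096 ≈ 1981.7161.


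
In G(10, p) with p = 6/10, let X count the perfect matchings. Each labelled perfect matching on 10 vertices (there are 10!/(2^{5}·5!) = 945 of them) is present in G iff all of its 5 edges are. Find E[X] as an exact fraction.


K_10 has 10!/(2^{5}·5!) = 945 labelled perfect matchings.
For each such perfect matching H, let X_H = 1 if all 5 edges of H are present in G. Then P[X_H = 1] = p^{5} = (3/5)^{5} = 243/3125.
By linearity of expectation: E[X] = Σ_H E[X_H] = 945 · p^{5} = 945 · 243/3125 = 45927/625.
Numerically: E[X] ≈ 73.4832.

E[X] = 945 · (3/5)^{5} = 45927/625 ≈ 73.4832.


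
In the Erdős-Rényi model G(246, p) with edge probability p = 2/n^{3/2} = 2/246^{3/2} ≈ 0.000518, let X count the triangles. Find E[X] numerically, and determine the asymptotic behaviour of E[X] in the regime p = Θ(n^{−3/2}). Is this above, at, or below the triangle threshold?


Number of potential triangles: C(246, 3) = 2450980.
Each occurs with probability p³ ≈ (0.000518)³ ≈ 1.39278e-10.
By linearity: E[X] = C(246, 3)·p³ ≈ 2450980 · 1.39278e-10 ≈ 0.000.
Since α = 3/2 > 1, p = c/n^{3/2} = o(1/n) is below the triangle threshold p ~ 1/n. Asymptotically E[X] ~ (c³/6)·n^{3(1−α)} = (2³/6)·n^{-1.5} → 0, so by Markov's inequality G has no triangles w.h.p.

E[X] ≈ 0.000; in regime p = Θ(1/n^{3/2}) E[X] tends to 0 (below the triangle threshold p ~ 1/n).


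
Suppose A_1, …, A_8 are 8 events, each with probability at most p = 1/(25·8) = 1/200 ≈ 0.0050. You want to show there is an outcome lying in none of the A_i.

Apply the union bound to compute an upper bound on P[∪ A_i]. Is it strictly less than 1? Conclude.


Union bound: P[∪_{i=1}^{8} A_i] ≤ Σ_i P[A_i] ≤ 8·p = 8·(1/200) = 1/25.
Numerically: 1/25 ≈ 0.0400.
Is 1/25 < 1? YES.
Since P[∪ A_i] ≤ 1/25 < 1, the complement has P[∩ A_i^c] ≥ 1 − 1/25 = 24/25 > 0, so some outcome avoids every A_i.

8·p = 1/25 ≈ 0.0400; existence CERTIFIED by the union bound.


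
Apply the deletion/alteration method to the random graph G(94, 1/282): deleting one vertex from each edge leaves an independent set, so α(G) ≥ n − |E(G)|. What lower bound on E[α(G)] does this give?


E[|E(G)|] = C(94, 2)·p = 4371 · (1/282) = 31/2.
E[α(G)] ≥ n − E[|E(G)|] = 94 − 31/2 = 157/2.
Numerically: ≈ 78.5000.
(This is only a lower bound; the true E[α(G)] may be larger.)

E[α(G)] ≥ 157/2 ≈ 78.5000.


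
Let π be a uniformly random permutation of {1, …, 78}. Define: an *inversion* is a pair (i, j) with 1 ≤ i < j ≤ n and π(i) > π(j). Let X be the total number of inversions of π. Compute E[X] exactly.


Write X = Σ X_I over the C(78, 2) = 3003 pairs i < j, with X_I the indicator of one inversion.
There are 3003 indicators.
For each fixed pair i < j, the values π(i) and π(j) are two distinct elements of {1, …, 78} in uniformly random order; by symmetry P[π(i) > π(j)] = 1/2.
By linearity: E[X] = 3003 · (1/2) = C(78, 2) · (1/2) = 3003/2 = 3003/2 ≈ 1501.50000.

E[X] = 3003/2 = 1501.50000.


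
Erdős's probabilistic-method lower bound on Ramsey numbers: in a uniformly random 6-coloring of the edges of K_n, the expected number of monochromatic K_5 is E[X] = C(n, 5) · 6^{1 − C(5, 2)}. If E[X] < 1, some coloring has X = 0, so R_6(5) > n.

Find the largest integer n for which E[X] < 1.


We need C(n, 5) · 6^{1 − 10} < 1, i.e. C(n, 5) < 6^{10 − 1} = 10077696.
Check values of n near the boundary:
  n = 66: C(66, 5) = 8936928; 8936928 < 10077696? YES
  n = 67: C(67, 5) = 9657648; 9657648 < 10077696? YES
  n = 68: C(68, 5) = 10424128; 10424128 < 10077696? NO
  n = 69: C(69, 5) = 11238513; 11238513 < 10077696? NO
  n = 70: C(70, 5) = 12103014; 12103014 < 10077696? NO
The largest n with C(n, 5) < 10077696 is n = 67 (where E[X] = 67067/69984 ≈ 0.9583). Hence R_6(5) > 67, i.e. R_6(5) ≥ 68.

Largest n = 67; hence R_6(5) > 67.


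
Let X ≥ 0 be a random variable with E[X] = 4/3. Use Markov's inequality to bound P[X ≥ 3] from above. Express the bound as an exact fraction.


μ = E[X] = 4/3, a = 3.
Markov: P[X ≥ 3] ≤ μ/a = (4/3)/3 = 4/9.
Numerically: ≈ 0.444.
(Since a = 3 > μ = 1.333, the bound 4/9 is < 1 and informative.)

P[X ≥ 3] ≤ 4/9 ≈ 0.444.


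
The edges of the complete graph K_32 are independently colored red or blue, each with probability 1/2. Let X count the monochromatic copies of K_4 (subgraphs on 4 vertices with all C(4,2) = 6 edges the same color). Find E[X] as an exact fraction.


Let X = Σ_S X_S over the C(32, 4) = 35960 subsets S of size 4, where X_S = 1 if the K_4 on S is monochromatic.
For a fixed S, the K_4 on S has C(4, 2) = 6 edges. P[all 6 edges red] = (1/2)^6, and likewise for blue, so P[monochromatic] = 2·(1/2)^6 = 2^{1 − 6} = 1/32.
By linearity of expectation: E[X] = C(32, 4) · 2^{1 − 6} = 35960 · 1/32 = 4495/4.
Numerically: E[X] ≈ 1123.750.

E[X] = C(32,4)·2^(1−C(4,2)) = 4495/4 ≈ 1123.750.


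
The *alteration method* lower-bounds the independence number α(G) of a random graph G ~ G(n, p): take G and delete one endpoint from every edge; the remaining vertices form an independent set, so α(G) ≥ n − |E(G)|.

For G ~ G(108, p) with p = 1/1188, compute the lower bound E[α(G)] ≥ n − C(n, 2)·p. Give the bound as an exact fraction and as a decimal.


E[|E(G)|] = C(108, 2)·p = 5778 · (1/1188) = 107/22.
E[α(G)] ≥ n − E[|E(G)|] = 108 − 107/22 = 2269/22.
Numerically: ≈ 103.13636.
(This is only a lower bound; the true E[α(G)] may be larger.)

E[α(G)] ≥ 2269/22 ≈ 103.13636.


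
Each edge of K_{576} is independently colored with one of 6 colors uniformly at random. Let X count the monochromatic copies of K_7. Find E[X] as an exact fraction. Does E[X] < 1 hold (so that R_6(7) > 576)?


E[X] = C(576, 7) · 6^{1 − 21} = 4023771393470400 · 6^{−20} = 4023771393470400/3656158440062976.
As a reduced fraction: E[X] = 6985714224775/6347497291776 ≈ 1.1005462.
Is E[X] < 1? NO.
Since E[X] ≥ 1, the first-moment bound is inconclusive at n = 576; it does NOT by itself certify R_6(7) > 576.

E[X] = 6985714224775/6347497291776 ≈ 1.1005462; E[X] ≥ 1; first-moment method inconclusive here.


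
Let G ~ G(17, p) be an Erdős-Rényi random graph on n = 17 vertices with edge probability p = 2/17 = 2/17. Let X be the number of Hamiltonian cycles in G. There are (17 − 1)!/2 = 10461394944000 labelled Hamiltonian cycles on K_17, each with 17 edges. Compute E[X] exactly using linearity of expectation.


K_17 has (17 − 1)!/2 = 10461394944000 labelled Hamiltonian cycles.
For each such Hamiltonian cycle H, let X_H = 1 if all 17 edges of H are present in G. Then P[X_H = 1] = p^{17} = (2/17)^{17} = 131072/827240261886336764177.
Summing the indicators: E[X] = Σ_H E[X_H] = 10461394944000 · p^{17} = 10461394944000 · 131072/827240261886336764177 = 1371195958099968000/827240261886336764177.
Numerically: E[X] ≈ 0.0016576.

E[X] = 10461394944000 · (2/17)^{17} = 1371195958099968000/827240261886336764177 ≈ 0.0016576.


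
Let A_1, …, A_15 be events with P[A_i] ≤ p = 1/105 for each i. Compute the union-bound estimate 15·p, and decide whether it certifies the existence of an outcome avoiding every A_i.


Union bound: P[∪_{i=1}^{15} A_i] ≤ Σ_i P[A_i] ≤ 15·p = 15·(1/105) = 1/7.
Numerically: 1/7 ≈ 0.1428571.
Is 1/7 < 1? YES.
Since P[∪ A_i] ≤ 1/7 < 1, the complement has P[∩ A_i^c] ≥ 1 − 1/7 = 6/7 > 0, so some outcome avoids every A_i.

15·p = 1/7 ≈ 0.1428571; existence CERTIFIED by the union bound.


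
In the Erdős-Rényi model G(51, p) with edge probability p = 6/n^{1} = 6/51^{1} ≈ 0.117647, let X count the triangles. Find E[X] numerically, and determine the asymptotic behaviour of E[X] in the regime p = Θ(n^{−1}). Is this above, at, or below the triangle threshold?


Number of potential triangles: C(51, 3) = 20825.
Each occurs with probability p³ ≈ (0.117647)³ ≈ 1.62833299e-03.
By linearity: E[X] = C(51, 3)·p³ ≈ 20825 · 1.62833299e-03 ≈ 33.910035.
Here α = 1, so p = 6/n is exactly at the triangle threshold p ~ 1/n. Asymptotically E[X] → c³/6 = 6³/6 = 36 ≈ 36.000000, a bounded constant. In this regime the triangle count is asymptotically Poisson(c³/6).

E[X] ≈ 33.910035; in regime p = Θ(1/n^{1}) E[X] stays bounded (at the triangle threshold p ~ 1/n).


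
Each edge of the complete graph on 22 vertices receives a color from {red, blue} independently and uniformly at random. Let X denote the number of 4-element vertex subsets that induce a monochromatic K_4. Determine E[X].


Let X = Σ_S X_S over the C(22, 4) = 7315 subsets S of size 4, where X_S = 1 if the K_4 on S is monochromatic.
For a fixed S, the K_4 on S has C(4, 2) = 6 edges. P[all 6 edges red] = (1/2)^6, and likewise for blue, so P[monochromatic] = 2·(1/2)^6 = 2^{1 − 6} = 1/32.
By linearity: E[X] = C(22, 4) · 2^{1 − 6} = 7315 · 1/32 = 7315/32.
Numerically: E[X] ≈ 228.594.

E[X] = C(22,4)·2^(1−C(4,2)) = 7315/32 ≈ 228.594.


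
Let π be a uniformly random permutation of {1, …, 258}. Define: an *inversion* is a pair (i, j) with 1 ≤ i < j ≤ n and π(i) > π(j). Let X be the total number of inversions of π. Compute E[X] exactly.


Write X = Σ X_I over the C(258, 2) = 33153 pairs i < j, with X_I the indicator of one inversion.
There are 33153 indicators.
For each fixed pair i < j, the values π(i) and π(j) are two distinct elements of {1, …, 258} in uniformly random order; by symmetry P[π(i) > π(j)] = 1/2.
By linearity: E[X] = 33153 · (1/2) = C(258, 2) · (1/2) = 33153/2 = 33153/2 ≈ 16576.500000.

E[X] = 33153/2 = 16576.500000.


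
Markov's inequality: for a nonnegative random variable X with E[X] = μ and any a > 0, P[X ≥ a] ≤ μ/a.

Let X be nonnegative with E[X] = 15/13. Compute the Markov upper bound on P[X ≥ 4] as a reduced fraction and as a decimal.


μ = E[X] = 15/13, a = 4.
Markov: P[X ≥ 4] ≤ μ/a = (15/13)/4 = 15/52.
Numerically: ≈ 0.28846.
(Since a = 4 > μ = 1.15385, the bound 15/52 is < 1 and informative.)

P[X ≥ 4] ≤ 15/52 ≈ 0.28846.


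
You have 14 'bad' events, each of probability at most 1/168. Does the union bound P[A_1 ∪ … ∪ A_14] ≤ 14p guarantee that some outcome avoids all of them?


Union bound: P[∪_{i=1}^{14} A_i] ≤ Σ_i P[A_i] ≤ 14·p = 14·(1/168) = 1/12.
Numerically: 1/12 ≈ 0.083.
Is 1/12 < 1? YES.
Since P[∪ A_i] ≤ 1/12 < 1, the complement has P[∩ A_i^c] ≥ 1 − 1/12 = 11/12 > 0, so some outcome avoids every A_i.

14·p = 1/12 ≈ 0.083; existence CERTIFIED by the union bound.


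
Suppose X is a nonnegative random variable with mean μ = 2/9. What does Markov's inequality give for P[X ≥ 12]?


μ = E[X] = 2/9, a = 12.
Markov: P[X ≥ 12] ≤ μ/a = (2/9)/12 = 1/54.
Numerically: ≈ 0.019.
(Since a = 12 > μ = 0.222, the bound 1/54 is < 1 and informative.)

P[X ≥ 12] ≤ 1/54 ≈ 0.019.


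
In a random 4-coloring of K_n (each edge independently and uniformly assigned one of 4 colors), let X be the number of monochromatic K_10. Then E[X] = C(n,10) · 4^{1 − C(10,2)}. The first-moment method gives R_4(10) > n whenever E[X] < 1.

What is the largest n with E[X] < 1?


We need C(n, 10) · 4^{1 − 45} < 1, i.e. C(n, 10) < 4^{45 − 1} = 309485009821345068724781056.
Check values of n near the boundary:
  n = 2020: C(2020, 10) = 304832018578739931133653656; 304832018578739931133653656 < 309485009821345068724781056? YES
  n = 2021: C(2021, 10) = 306347841644770462864800616; 306347841644770462864800616 < 309485009821345068724781056? YES
  n = 2022: C(2022, 10) = 307870445231474093395937796; 307870445231474093395937796 < 309485009821345068724781056? YES
  n = 2023: C(2023, 10) = 309399856285778485315440716; 309399856285778485315440716 < 309485009821345068724781056? YES
  n = 2024: C(2024, 10) = 310936101848269937576192656; 310936101848269937576192656 < 309485009821345068724781056? NO
  n = 2025: C(2025, 10) = 312479209053472269772600560; 312479209053472269772600560 < 309485009821345068724781056? NO
  n = 2026: C(2026, 10) = 314029205130126398094885285; 314029205130126398094885285 < 309485009821345068724781056? NO
The largest n with C(n, 10) < 309485009821345068724781056 is n = 2023 (where E[X] = 77349964071444621328860179/77371252455336267181195264 ≈ 0.9997). Hence R_4(10) > 2023, i.e. R_4(10) ≥ 2024.

Largest n = 2023; hence R_4(10) > 2023.


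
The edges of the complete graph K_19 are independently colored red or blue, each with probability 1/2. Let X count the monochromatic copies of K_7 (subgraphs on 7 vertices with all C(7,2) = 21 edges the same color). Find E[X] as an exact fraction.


Let X = Σ_S X_S over the C(19, 7) = 50388 subsets S of size 7, where X_S = 1 if the K_7 on S is monochromatic.
For a fixed S, the K_7 on S has C(7, 2) = 21 edges. P[all 21 edges red] = (1/2)^21, and likewise for blue, so P[monochromatic] = 2·(1/2)^21 = 2^{1 − 21} = 1/1048576.
By linearity of expectation: E[X] = C(19, 7) · 2^{1 − 21} = 50388 · 1/1048576 = 12597/262144.
Numerically: E[X] ≈ 0.0481.

E[X] = C(19,7)·2^(1−C(7,2)) = 12597/262144 ≈ 0.0481.


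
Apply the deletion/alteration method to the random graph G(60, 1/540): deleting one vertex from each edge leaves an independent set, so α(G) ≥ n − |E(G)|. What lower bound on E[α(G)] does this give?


E[|E(G)|] = C(60, 2)·p = 1770 · (1/540) = 59/18.
E[α(G)] ≥ n − E[|E(G)|] = 60 − 59/18 = 1021/18.
Numerically: ≈ 56.72222.
(This is only a lower bound; the true E[α(G)] may be larger.)

E[α(G)] ≥ 1021/18 ≈ 56.72222.


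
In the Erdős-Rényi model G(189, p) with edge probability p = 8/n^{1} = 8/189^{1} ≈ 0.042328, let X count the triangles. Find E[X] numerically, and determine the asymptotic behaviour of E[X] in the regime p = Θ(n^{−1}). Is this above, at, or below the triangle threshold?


Number of potential triangles: C(189, 3) = 1107414.
Each occurs with probability p³ ≈ (0.042328)³ ≈ 7.58375944e-05.
By linearity: E[X] = C(189, 3)·p³ ≈ 1107414 · 7.58375944e-05 ≈ 83.983614.
Here α = 1, so p = 8/n is exactly at the triangle threshold p ~ 1/n. Asymptotically E[X] → c³/6 = 8³/6 = 256/3 ≈ 85.333333, a bounded constant. In this regime the triangle count is asymptotically Poisson(c³/6).

E[X] ≈ 83.983614; in regime p = Θ(1/n^{1}) E[X] stays bounded (at the triangle threshold p ~ 1/n).


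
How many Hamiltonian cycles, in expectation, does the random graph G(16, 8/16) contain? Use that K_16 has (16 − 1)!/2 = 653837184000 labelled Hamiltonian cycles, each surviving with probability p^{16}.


K_16 has (16 − 1)!/2 = 653837184000 labelled Hamiltonian cycles.
For each such Hamiltonian cycle H, let X_H = 1 if all 16 edges of H are present in G. Then P[X_H = 1] = p^{16} = (1/2)^{16} = 1/65536.
By linearity: E[X] = Σ_H E[X_H] = 653837184000 · p^{16} = 653837184000 · 1/65536 = 638512875/64.
Numerically: E[X] ≈ 9.98e+06.

E[X] = 653837184000 · (1/2)^{16} = 638512875/64 ≈ 9.98e+06.


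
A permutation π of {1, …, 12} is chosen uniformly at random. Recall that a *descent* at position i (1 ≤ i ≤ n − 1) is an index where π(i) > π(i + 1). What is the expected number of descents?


Write X = Σ X_I over i = 1, …, 11, with X_I the indicator of one descent.
There are 11 indicators.
For each fixed i, the pair (π(i), π(i+1)) is a uniformly random ordered pair of distinct values from {1, …, 12}; by symmetry P[π(i) > π(i+1)] = 1/2.
By linearity: E[X] = 11 · (1/2) = (12 − 1) · (1/2) = 11/2 ≈ 5.5000.

E[X] = 11/2 = 5.5000.


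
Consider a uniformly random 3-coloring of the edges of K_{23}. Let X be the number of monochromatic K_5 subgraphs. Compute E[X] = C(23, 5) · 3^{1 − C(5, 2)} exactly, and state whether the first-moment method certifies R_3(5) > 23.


E[X] = C(23, 5) · 3^{1 − 10} = 33649 · 3^{−9} = 33649/19683.
As a reduced fraction: E[X] = 33649/19683 ≈ 1.709546.
Is E[X] < 1? NO.
Since E[X] ≥ 1, the first-moment bound is inconclusive at n = 23; it does NOT by itself certify R_3(5) > 23.

E[X] = 33649/19683 ≈ 1.709546; E[X] ≥ 1; first-moment method inconclusive here.


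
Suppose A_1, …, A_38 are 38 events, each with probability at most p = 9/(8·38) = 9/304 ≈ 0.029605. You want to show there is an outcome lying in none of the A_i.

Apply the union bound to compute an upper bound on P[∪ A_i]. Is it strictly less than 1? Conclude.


Union bound: P[∪_{i=1}^{38} A_i] ≤ Σ_i P[A_i] ≤ 38·p = 38·(9/304) = 9/8.
Numerically: 9/8 ≈ 1.125000.
Is 9/8 < 1? NO.
Since the bound 9/8 is ≥ 1, the union bound is uninformative here; it does NOT by itself certify existence.

38·p = 9/8 ≈ 1.125000; existence NOT certified by the union bound.


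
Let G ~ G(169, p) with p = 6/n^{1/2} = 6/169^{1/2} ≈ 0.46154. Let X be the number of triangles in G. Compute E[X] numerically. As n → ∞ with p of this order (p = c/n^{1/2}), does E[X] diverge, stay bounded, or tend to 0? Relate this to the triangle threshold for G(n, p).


Number of potential triangles: C(169, 3) = 790244.
Each occurs with probability p³ ≈ (0.46154)³ ≈ 9.8315885e-02.
By linearity: E[X] = C(169, 3)·p³ ≈ 790244 · 9.8315885e-02 ≈ 77693.53846.
Since α = 1/2 < 1, p = c/n^{1/2} ≫ 1/n is above the triangle threshold p ~ 1/n. Asymptotically E[X] ~ (c³/6)·n^{3(1−α)} = (6³/6)·n^{1.5} → ∞; triangles are abundant w.h.p.

E[X] ≈ 77693.53846; in regime p = Θ(1/n^{1/2}) E[X] diverges (above the triangle threshold p ~ 1/n).


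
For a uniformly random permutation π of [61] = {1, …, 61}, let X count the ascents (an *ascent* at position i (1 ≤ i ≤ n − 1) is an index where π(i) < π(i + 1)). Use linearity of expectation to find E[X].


Write X = Σ X_I over i = 1, …, 60, with X_I the indicator of one ascent.
There are 60 indicators.
For each fixed i, the pair (π(i), π(i+1)) is a uniformly random ordered pair of distinct values from {1, …, 61}; by symmetry P[π(i) < π(i+1)] = 1/2.
By linearity: E[X] = 60 · (1/2) = (61 − 1) · (1/2) = 30 ≈ 30.000000.

E[X] = 30 = 30.000000.


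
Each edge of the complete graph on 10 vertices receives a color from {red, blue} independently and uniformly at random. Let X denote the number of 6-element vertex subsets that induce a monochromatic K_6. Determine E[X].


Let X = Σ_S X_S over the C(10, 6) = 210 subsets S of size 6, where X_S = 1 if the K_6 on S is monochromatic.
For a fixed S, the K_6 on S has C(6, 2) = 15 edges. P[all 15 edges red] = (1/2)^15, and likewise for blue, so P[monochromatic] = 2·(1/2)^15 = 2^{1 − 15} = 1/16384.
Summing: E[X] = C(10, 6) · 2^{1 − 15} = 210 · 1/16384 = 105/8192.
Numerically: E[X] ≈ 0.012817.

E[X] = C(10,6)·2^(1−C(6,2)) = 105/8192 ≈ 0.012817.


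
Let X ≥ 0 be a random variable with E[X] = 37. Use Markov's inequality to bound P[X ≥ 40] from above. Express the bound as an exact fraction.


μ = E[X] = 37, a = 40.
Markov: P[X ≥ 40] ≤ μ/a = (37)/40 = 37/40.
Numerically: ≈ 0.925000.
(Since a = 40 > μ = 37.000000, the bound 37/40 is < 1 and informative.)

P[X ≥ 40] ≤ 37/40 ≈ 0.925000.


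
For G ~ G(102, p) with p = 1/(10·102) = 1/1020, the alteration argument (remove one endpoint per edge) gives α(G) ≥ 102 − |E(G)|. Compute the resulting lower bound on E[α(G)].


E[|E(G)|] = C(102, 2)·p = 5151 · (1/1020) = 101/20.
E[α(G)] ≥ n − E[|E(G)|] = 102 − 101/20 = 1939/20.
Numerically: ≈ 96.9500.
(This is only a lower bound; the true E[α(G)] may be larger.)

E[α(G)] ≥ 1939/20 ≈ 96.9500.


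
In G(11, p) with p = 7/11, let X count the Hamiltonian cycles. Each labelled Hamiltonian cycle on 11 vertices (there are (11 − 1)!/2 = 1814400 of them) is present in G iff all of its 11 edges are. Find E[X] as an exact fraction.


K_11 has (11 − 1)!/2 = 1814400 labelled Hamiltonian cycles.
For each such Hamiltonian cycle H, let X_H = 1 if all 11 edges of H are present in G. Then P[X_H = 1] = p^{11} = (7/11)^{11} = 1977326743/285311670611.
Summing the indicators: E[X] = Σ_H E[X_H] = 1814400 · p^{11} = 1814400 · 1977326743/285311670611 = 3587661642499200/285311670611.
Numerically: E[X] ≈ 12575.

E[X] = 1814400 · (7/11)^{11} = 3587661642499200/285311670611 ≈ 12575.


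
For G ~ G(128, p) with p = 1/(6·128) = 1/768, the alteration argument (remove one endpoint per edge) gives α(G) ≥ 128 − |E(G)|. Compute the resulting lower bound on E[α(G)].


E[|E(G)|] = C(128, 2)·p = 8128 · (1/768) = 127/12.
E[α(G)] ≥ n − E[|E(G)|] = 128 − 127/12 = 1409/12.
Numerically: ≈ 117.4167.
(This is only a lower bound; the true E[α(G)] may be larger.)

E[α(G)] ≥ 1409/12 ≈ 117.4167.


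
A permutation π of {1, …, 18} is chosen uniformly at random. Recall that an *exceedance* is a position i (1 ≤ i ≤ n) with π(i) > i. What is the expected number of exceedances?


Write X = Σ_{i=1}^{18} X_i, where X_i = 1_{π(i) > i}.
For each fixed i, π(i) is uniform over {1, …, 18} (marginal of a uniform permutation), so P[π(i) > i] = (n − i)/n. Summing: Σ_{i=1}^{18} (n − i)/n = (0 + 1 + … + 17)/18 = 18(18 − 1)/(2·18) = (18 − 1)/2.
Hence E[X] = Σ_{i=1}^{18} (18 − i)/18 = 17/2 ≈ 8.500000.

E[X] = 17/2 = 8.500000.


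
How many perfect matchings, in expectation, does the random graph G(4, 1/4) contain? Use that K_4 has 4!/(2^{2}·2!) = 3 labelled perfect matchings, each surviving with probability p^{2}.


K_4 has 4!/(2^{2}·2!) = 3 labelled perfect matchings.
For each such perfect matching H, let X_H = 1 if all 2 edges of H are present in G. Then P[X_H = 1] = p^{2} = (1/4)^{2} = 1/16.
By linearity: E[X] = Σ_H E[X_H] = 3 · p^{2} = 3 · 1/16 = 3/16.
Numerically: E[X] ≈ 0.1875.

E[X] = 3 · (1/4)^{2} = 3/16 ≈ 0.1875.


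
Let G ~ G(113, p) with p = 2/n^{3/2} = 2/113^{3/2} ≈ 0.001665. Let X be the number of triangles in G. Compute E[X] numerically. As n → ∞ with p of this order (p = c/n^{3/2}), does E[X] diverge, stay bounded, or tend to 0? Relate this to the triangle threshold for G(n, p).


Number of potential triangles: C(113, 3) = 234136.
Each occurs with probability p³ ≈ (0.001665)³ ≈ 4.615694e-09.
By linearity: E[X] = C(113, 3)·p³ ≈ 234136 · 4.615694e-09 ≈ 0.0011.
Since α = 3/2 > 1, p = c/n^{3/2} = o(1/n) is below the triangle threshold p ~ 1/n. Asymptotically E[X] ~ (c³/6)·n^{3(1−α)} = (2³/6)·n^{-1.5} → 0, so by Markov's inequality G has no triangles w.h.p.

E[X] ≈ 0.0011; in regime p = Θ(1/n^{3/2}) E[X] tends to 0 (below the triangle threshold p ~ 1/n).


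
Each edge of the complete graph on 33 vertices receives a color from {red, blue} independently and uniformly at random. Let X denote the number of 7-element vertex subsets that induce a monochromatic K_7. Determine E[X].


Let X = Σ_S X_S over the C(33, 7) = 4272048 subsets S of size 7, where X_S = 1 if the K_7 on S is monochromatic.
For a fixed S, the K_7 on S has C(7, 2) = 21 edges. P[all 21 edges red] = (1/2)^21, and likewise for blue, so P[monochromatic] = 2·(1/2)^21 = 2^{1 − 21} = 1/1048576.
By linearity of expectation: E[X] = C(33, 7) · 2^{1 − 21} = 4272048 · 1/1048576 = 267003/65536.
Numerically: E[X] ≈ 4.074142.

E[X] = C(33,7)·2^(1−C(7,2)) = 267003/65536 ≈ 4.074142.


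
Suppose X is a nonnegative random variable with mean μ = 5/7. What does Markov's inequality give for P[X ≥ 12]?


μ = E[X] = 5/7, a = 12.
Markov: P[X ≥ 12] ≤ μ/a = (5/7)/12 = 5/84.
Numerically: ≈ 0.05952.
(Since a = 12 > μ = 0.71429, the bound 5/84 is < 1 and informative.)

P[X ≥ 12] ≤ 5/84 ≈ 0.05952.


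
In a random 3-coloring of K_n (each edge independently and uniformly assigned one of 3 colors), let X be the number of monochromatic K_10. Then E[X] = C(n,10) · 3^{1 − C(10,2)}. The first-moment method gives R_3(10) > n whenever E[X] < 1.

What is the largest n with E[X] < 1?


We need C(n, 10) · 3^{1 − 45} < 1, i.e. C(n, 10) < 3^{45 − 1} = 984770902183611232881.
Check values of n near the boundary:
  n = 567: C(567, 10) = 873787071273467749398; 873787071273467749398 < 984770902183611232881? YES
  n = 568: C(568, 10) = 889446337783744949208; 889446337783744949208 < 984770902183611232881? YES
  n = 569: C(569, 10) = 905357721286137524328; 905357721286137524328 < 984770902183611232881? YES
  n = 570: C(570, 10) = 921524823451961408691; 921524823451961408691 < 984770902183611232881? YES
  n = 571: C(571, 10) = 937951290893172842001; 937951290893172842001 < 984770902183611232881? YES
  n = 572: C(572, 10) = 954640815642161682606; 954640815642161682606 < 984770902183611232881? YES
  n = 573: C(573, 10) = 971597135635805762226; 971597135635805762226 < 984770902183611232881? YES
  n = 574: C(574, 10) = 988824035203816502691; 988824035203816502691 < 984770902183611232881? NO
The largest n with C(n, 10) < 984770902183611232881 is n = 573 (where E[X] = 35985079097622435638/36472996377170786403 ≈ 0.9866). Hence R_3(10) > 573, i.e. R_3(10) ≥ 574.

Largest n = 573; hence R_3(10) > 573.


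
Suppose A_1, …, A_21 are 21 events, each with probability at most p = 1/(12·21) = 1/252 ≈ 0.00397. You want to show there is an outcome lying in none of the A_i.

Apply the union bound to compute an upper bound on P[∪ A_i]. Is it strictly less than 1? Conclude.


Union bound: P[∪_{i=1}^{21} A_i] ≤ Σ_i P[A_i] ≤ 21·p = 21·(1/252) = 1/12.
Numerically: 1/12 ≈ 0.08333.
Is 1/12 < 1? YES.
Since P[∪ A_i] ≤ 1/12 < 1, the complement has P[∩ A_i^c] ≥ 1 − 1/12 = 11/12 > 0, so some outcome avoids every A_i.

21·p = 1/12 ≈ 0.08333; existence CERTIFIED by the union bound.


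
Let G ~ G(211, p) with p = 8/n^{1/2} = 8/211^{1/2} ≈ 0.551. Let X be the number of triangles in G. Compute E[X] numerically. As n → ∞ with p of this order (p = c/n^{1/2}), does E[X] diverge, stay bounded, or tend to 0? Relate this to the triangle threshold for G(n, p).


Number of potential triangles: C(211, 3) = 1543465.
Each occurs with probability p³ ≈ (0.551)³ ≈ 1.67050e-01.
By linearity: E[X] = C(211, 3)·p³ ≈ 1543465 · 1.67050e-01 ≈ 257835.708.
Since α = 1/2 < 1, p = c/n^{1/2} ≫ 1/n is above the triangle threshold p ~ 1/n. Asymptotically E[X] ~ (c³/6)·n^{3(1−α)} = (8³/6)·n^{1.5} → ∞; triangles are abundant w.h.p.

E[X] ≈ 257835.708; in regime p = Θ(1/n^{1/2}) E[X] diverges (above the triangle threshold p ~ 1/n).


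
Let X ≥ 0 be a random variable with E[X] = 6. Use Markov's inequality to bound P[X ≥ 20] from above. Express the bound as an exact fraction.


μ = E[X] = 6, a = 20.
Markov: P[X ≥ 20] ≤ μ/a = (6)/20 = 3/10.
Numerically: ≈ 0.30000.
(Since a = 20 > μ = 6.00000, the bound 3/10 is < 1 and informative.)

P[X ≥ 20] ≤ 3/10 ≈ 0.30000.


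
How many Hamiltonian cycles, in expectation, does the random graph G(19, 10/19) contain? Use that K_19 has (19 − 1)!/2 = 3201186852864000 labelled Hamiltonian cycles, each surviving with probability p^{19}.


K_19 has (19 − 1)!/2 = 3201186852864000 labelled Hamiltonian cycles.
For each such Hamiltonian cycle H, let X_H = 1 if all 19 edges of H are present in G. Then P[X_H = 1] = p^{19} = (10/19)^{19} = 10000000000000000000/1978419655660313589123979.
By linearity: E[X] = Σ_H E[X_H] = 3201186852864000 · p^{19} = 3201186852864000 · 10000000000000000000/1978419655660313589123979 = 32011868528640000000000000000000000/1978419655660313589123979.
Numerically: E[X] ≈ 1.618e+10.

E[X] = 3201186852864000 · (10/19)^{19} = 32011868528640000000000000000000000/1978419655660313589123979 ≈ 1.618e+10.


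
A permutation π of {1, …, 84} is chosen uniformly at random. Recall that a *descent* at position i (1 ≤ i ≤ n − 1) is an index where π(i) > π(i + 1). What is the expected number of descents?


Write X = Σ X_I over i = 1, …, 83, with X_I the indicator of one descent.
There are 83 indicators.
For each fixed i, the pair (π(i), π(i+1)) is a uniformly random ordered pair of distinct values from {1, …, 84}; by symmetry P[π(i) > π(i+1)] = 1/2.
By linearity: E[X] = 83 · (1/2) = (84 − 1) · (1/2) = 83/2 ≈ 41.50000.

E[X] = 83/2 = 41.50000.


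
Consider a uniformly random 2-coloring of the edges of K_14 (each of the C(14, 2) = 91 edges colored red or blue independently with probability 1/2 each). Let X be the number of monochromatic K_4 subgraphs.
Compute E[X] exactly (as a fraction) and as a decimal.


Let X = Σ_S X_S over the C(14, 4) = 1001 subsets S of size 4, where X_S = 1 if the K_4 on S is monochromatic.
For a fixed S, the K_4 on S has C(4, 2) = 6 edges. P[all 6 edges red] = (1/2)^6, and likewise for blue, so P[monochromatic] = 2·(1/2)^6 = 2^{1 − 6} = 1/32.
Summing: E[X] = C(14, 4) · 2^{1 − 6} = 1001 · 1/32 = 1001/32.
Numerically: E[X] ≈ 31.2812.

E[X] = C(14,4)·2^(1−C(4,2)) = 1001/32 ≈ 31.2812.


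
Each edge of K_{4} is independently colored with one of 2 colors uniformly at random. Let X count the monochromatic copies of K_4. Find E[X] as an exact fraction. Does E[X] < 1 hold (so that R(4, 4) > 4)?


E[X] = C(4, 4) · 2^{1 − 6} = 1 · 2^{−5} = 1/32.
As a reduced fraction: E[X] = 1/32 ≈ 0.03125.
Is E[X] < 1? YES.
Since E[X] < 1, there exists a 2-coloring of K_{4} with no monochromatic K_4; hence R(4, 4) > 4.

E[X] = 1/32 ≈ 0.03125; E[X] < 1, so R(4, 4) > 4.


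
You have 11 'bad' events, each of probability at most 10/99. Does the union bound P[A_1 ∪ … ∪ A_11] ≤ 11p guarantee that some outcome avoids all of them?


Union bound: P[∪_{i=1}^{11} A_i] ≤ Σ_i P[A_i] ≤ 11·p = 11·(10/99) = 10/9.
Numerically: 10/9 ≈ 1.111111.
Is 10/9 < 1? NO.
Since the bound 10/9 is ≥ 1, the union bound is uninformative here; it does NOT by itself certify existence.

11·p = 10/9 ≈ 1.111111; existence NOT certified by the union bound.


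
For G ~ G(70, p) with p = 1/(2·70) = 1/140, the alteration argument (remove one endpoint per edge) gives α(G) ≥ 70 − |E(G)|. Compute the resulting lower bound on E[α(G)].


E[|E(G)|] = C(70, 2)·p = 2415 · (1/140) = 69/4.
E[α(G)] ≥ n − E[|E(G)|] = 70 − 69/4 = 211/4.
Numerically: ≈ 52.7500.
(This is only a lower bound; the true E[α(G)] may be larger.)

E[α(G)] ≥ 211/4 ≈ 52.7500.


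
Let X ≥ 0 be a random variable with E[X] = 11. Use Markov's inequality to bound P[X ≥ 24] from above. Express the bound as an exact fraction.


μ = E[X] = 11, a = 24.
Markov: P[X ≥ 24] ≤ μ/a = (11)/24 = 11/24.
Numerically: ≈ 0.4583.
(Since a = 24 > μ = 11.0000, the bound 11/24 is < 1 and informative.)

P[X ≥ 24] ≤ 11/24 ≈ 0.4583.


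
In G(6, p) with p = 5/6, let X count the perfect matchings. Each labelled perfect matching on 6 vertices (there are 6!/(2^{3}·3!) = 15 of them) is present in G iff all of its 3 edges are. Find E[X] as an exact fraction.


K_6 has 6!/(2^{3}·3!) = 15 labelled perfect matchings.
For each such perfect matching H, let X_H = 1 if all 3 edges of H are present in G. Then P[X_H = 1] = p^{3} = (5/6)^{3} = 125/216.
Summing the indicators: E[X] = Σ_H E[X_H] = 15 · p^{3} = 15 · 125/216 = 625/72.
Numerically: E[X] ≈ 8.6806.

E[X] = 15 · (5/6)^{3} = 625/72 ≈ 8.6806.


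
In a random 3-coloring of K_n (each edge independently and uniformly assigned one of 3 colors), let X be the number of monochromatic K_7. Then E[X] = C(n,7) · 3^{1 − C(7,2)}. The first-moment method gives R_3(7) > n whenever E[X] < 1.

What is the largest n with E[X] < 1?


We need C(n, 7) · 3^{1 − 21} < 1, i.e. C(n, 7) < 3^{21 − 1} = 3486784401.
Check values of n near the boundary:
  n = 77: C(77, 7) = 2404808340; 2404808340 < 3486784401? YES
  n = 78: C(78, 7) = 2641902120; 2641902120 < 3486784401? YES
  n = 79: C(79, 7) = 2898753715; 2898753715 < 3486784401? YES
  n = 80: C(80, 7) = 3176716400; 3176716400 < 3486784401? YES
  n = 81: C(81, 7) = 3477216600; 3477216600 < 3486784401? YES
  n = 82: C(82, 7) = 3801756816; 3801756816 < 3486784401? NO
  n = 83: C(83, 7) = 4151918628; 4151918628 < 3486784401? NO
  n = 84: C(84, 7) = 4529365776; 4529365776 < 3486784401? NO
The largest n with C(n, 7) < 3486784401 is n = 81 (where E[X] = 42928600/43046721 ≈ 0.9972560). Hence R_3(7) > 81, i.e. R_3(7) ≥ 82.

Largest n = 81; hence R_3(7) > 81.


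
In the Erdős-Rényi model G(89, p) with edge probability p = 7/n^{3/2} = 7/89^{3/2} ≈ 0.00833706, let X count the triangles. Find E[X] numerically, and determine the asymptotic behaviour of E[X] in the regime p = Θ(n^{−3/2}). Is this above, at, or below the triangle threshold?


Number of potential triangles: C(89, 3) = 113564.
Each occurs with probability p³ ≈ (0.00833706)³ ≈ 5.79480852e-07.
By linearity: E[X] = C(89, 3)·p³ ≈ 113564 · 5.79480852e-07 ≈ 0.065808.
Since α = 3/2 > 1, p = c/n^{3/2} = o(1/n) is below the triangle threshold p ~ 1/n. Asymptotically E[X] ~ (c³/6)·n^{3(1−α)} = (7³/6)·n^{-1.5} → 0, so by Markov's inequality G has no triangles w.h.p.

E[X] ≈ 0.065808; in regime p = Θ(1/n^{3/2}) E[X] tends to 0 (below the triangle threshold p ~ 1/n).


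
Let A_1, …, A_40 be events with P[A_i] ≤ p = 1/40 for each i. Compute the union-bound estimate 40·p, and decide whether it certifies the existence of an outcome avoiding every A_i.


Union bound: P[∪_{i=1}^{40} A_i] ≤ Σ_i P[A_i] ≤ 40·p = 40·(1/40) = 1.
Numerically: 1 ≈ 1.0000.
Is 1 < 1? NO.
Since the bound 1 is ≥ 1, the union bound is uninformative here; it does NOT by itself certify existence.

40·p = 1 ≈ 1.0000; existence NOT certified by the union bound.


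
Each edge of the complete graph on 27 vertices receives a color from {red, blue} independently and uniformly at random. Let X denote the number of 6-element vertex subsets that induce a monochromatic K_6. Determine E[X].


Let X = Σ_S X_S over the C(27, 6) = 296010 subsets S of size 6, where X_S = 1 if the K_6 on S is monochromatic.
For a fixed S, the K_6 on S has C(6, 2) = 15 edges. P[all 15 edges red] = (1/2)^15, and likewise for blue, so P[monochromatic] = 2·(1/2)^15 = 2^{1 − 15} = 1/16384.
By linearity: E[X] = C(27, 6) · 2^{1 − 15} = 296010 · 1/16384 = 148005/8192.
Numerically: E[X] ≈ 18.067017.

E[X] = C(27,6)·2^(1−C(6,2)) = 148005/8192 ≈ 18.067017.


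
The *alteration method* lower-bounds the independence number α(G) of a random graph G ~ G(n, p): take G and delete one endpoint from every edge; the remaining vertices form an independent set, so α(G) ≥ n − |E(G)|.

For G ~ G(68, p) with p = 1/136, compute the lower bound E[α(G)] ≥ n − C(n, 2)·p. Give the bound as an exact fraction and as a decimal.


E[|E(G)|] = C(68, 2)·p = 2278 · (1/136) = 67/4.
E[α(G)] ≥ n − E[|E(G)|] = 68 − 67/4 = 205/4.
Numerically: ≈ 51.2500.
(This is only a lower bound; the true E[α(G)] may be larger.)

E[α(G)] ≥ 205/4 ≈ 51.2500.


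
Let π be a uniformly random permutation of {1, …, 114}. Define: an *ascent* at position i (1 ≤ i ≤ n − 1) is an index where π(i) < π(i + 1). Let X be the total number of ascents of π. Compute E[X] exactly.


Write X = Σ X_I over i = 1, …, 113, with X_I the indicator of one ascent.
There are 113 indicators.
For each fixed i, the pair (π(i), π(i+1)) is a uniformly random ordered pair of distinct values from {1, …, 114}; by symmetry P[π(i) < π(i+1)] = 1/2.
By linearity: E[X] = 113 · (1/2) = (114 − 1) · (1/2) = 113/2 ≈ 56.500000.

E[X] = 113/2 = 56.500000.


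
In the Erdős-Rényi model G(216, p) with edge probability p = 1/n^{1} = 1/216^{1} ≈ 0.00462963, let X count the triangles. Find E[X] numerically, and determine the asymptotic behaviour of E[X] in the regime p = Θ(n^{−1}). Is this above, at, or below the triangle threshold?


Number of potential triangles: C(216, 3) = 1656360.
Each occurs with probability p³ ≈ (0.00462963)³ ≈ 9.92290301e-08.
By linearity: E[X] = C(216, 3)·p³ ≈ 1656360 · 9.92290301e-08 ≈ 0.164359.
Here α = 1, so p = 1/n is exactly at the triangle threshold p ~ 1/n. Asymptotically E[X] → c³/6 = 1³/6 = 1/6 ≈ 0.166667, a bounded constant. In this regime the triangle count is asymptotically Poisson(c³/6).

E[X] ≈ 0.164359; in regime p = Θ(1/n^{1}) E[X] stays bounded (at the triangle threshold p ~ 1/n).
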